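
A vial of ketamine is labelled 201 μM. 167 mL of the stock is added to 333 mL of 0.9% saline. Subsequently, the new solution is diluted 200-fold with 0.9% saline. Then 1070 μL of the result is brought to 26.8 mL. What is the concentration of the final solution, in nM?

Overall dilution factor = 2.994 × 200 × 25.05 = 1.50 × 10⁴.
201 μM / 1.50 × 10⁴ = 0.0134 μM = 13.4 nM.

13.4 nM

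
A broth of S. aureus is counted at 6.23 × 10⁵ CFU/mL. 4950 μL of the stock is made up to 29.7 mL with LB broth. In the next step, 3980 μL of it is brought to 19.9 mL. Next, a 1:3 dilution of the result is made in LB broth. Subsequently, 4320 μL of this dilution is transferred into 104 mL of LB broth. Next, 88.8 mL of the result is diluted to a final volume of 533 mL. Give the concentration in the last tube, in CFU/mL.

46.0 CFU/mL

Overall dilution factor = 6 × 5 × 3 × 25.07 × 6.002 = 1.35 × 10⁴.
6.23 × 10⁵ CFU/mL / 1.35 × 10⁴ = 46.0 CFU/mL.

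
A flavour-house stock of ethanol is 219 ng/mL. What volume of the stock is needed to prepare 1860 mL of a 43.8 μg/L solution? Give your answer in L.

43.8 μg/L = 43.8 ng/mL.
V₁ = C₂V₂/C₁ = 43.8 × 1860 / 219 = 372 mL = 0.372 L.

0.372 L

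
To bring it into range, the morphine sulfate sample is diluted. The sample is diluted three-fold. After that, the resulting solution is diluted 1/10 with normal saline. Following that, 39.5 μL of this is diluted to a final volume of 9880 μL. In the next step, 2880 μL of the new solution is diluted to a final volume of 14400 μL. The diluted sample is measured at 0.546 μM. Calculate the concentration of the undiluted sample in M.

Overall dilution factor = 3 × 10 × 250.1 × 5 = 3.75 × 10⁴.
Original = 0.546 μM × 3.75 × 10⁴ = 2.05 × 10⁴ μM = 0.0205 M.

0.0205 M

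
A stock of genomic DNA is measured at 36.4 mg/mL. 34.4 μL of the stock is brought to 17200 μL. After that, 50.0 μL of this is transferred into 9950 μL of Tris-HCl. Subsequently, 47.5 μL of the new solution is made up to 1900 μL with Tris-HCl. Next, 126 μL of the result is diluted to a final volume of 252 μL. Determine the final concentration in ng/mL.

Overall dilution factor = 500 × 200 × 40 × 2 = 8.00 × 10⁶.
36.4 mg/mL / 8.00 × 10⁶ = 4.55 × 10⁻⁶ mg/mL = 4.55 ng/mL.

4.55 ng/mL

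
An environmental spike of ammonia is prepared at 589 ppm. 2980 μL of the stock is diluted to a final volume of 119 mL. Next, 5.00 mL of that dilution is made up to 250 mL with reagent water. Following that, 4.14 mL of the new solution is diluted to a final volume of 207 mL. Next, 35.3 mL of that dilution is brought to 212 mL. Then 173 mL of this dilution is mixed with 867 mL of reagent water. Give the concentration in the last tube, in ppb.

0.163 ppb

Overall dilution factor = 39.93 × 50 × 50 × 6.006 × 6.012 = 3.60 × 10⁶.
589 ppm / 3.60 × 10⁶ = 1.63 × 10⁻⁴ ppm = 0.163 ppb.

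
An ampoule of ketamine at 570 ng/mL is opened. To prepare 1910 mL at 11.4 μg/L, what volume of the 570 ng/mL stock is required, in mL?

11.4 μg/L = 11.4 ng/mL.
V₁ = C₂V₂/C₁ = 11.4 × 1910 / 570 = 38.2 mL.

38.2 mL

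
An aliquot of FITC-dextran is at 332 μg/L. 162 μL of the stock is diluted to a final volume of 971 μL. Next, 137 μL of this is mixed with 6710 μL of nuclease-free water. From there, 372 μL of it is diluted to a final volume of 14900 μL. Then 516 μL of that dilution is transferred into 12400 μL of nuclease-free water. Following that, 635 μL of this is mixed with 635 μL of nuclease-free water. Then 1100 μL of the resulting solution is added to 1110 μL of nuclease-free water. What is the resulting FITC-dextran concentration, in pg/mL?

0.275 pg/mL

Overall dilution factor = 5.994 × 49.98 × 40.05 × 25.03 × 2 × 2.009 = 1.21 × 10⁶.
332 μg/L / 1.21 × 10⁶ = 2.75 × 10⁻⁴ μg/L = 0.275 pg/mL.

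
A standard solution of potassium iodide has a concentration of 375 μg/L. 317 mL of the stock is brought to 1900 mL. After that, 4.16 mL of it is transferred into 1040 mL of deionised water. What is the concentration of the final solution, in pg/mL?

Overall dilution factor = 5.994 × 251 = 1504.
375 μg/L / 1504 = 0.249 μg/L = 249 pg/mL.

249 pg/mL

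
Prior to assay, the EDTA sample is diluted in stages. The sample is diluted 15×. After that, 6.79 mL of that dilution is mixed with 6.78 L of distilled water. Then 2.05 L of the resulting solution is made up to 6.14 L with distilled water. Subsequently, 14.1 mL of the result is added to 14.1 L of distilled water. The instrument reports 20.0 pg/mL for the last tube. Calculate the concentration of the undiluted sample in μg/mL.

899 μg/mL

Overall dilution factor = 15 × 999.5 × 2.995 × 1001 = 4.50 × 10⁷.
Original = 20.0 pg/mL × 4.50 × 10⁷ = 8.99 × 10⁸ pg/mL = 899 μg/mL.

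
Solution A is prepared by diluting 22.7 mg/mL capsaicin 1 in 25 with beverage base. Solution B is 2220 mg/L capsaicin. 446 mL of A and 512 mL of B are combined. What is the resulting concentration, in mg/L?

1610 mg/L

C_A = 22.7 mg/mL / 25 = 0.908 mg/mL.
C_B = 2220 mg/L = 2.22 mg/mL.
C_mix = (C_A·V_A + C_B·V_B)/(V_A + V_B) = (0.908×446 + 2.22×512) / 958.0 = 1.61 mg/mL = 1610 mg/L.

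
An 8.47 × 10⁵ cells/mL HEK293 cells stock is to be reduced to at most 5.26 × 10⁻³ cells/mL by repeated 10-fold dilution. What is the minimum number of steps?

9

Need 10ⁿ ≥ 1.61 × 10⁸, so n ≥ log(1.61 × 10⁸)/log(10) = 8.21.
Minimum whole steps: n = 9.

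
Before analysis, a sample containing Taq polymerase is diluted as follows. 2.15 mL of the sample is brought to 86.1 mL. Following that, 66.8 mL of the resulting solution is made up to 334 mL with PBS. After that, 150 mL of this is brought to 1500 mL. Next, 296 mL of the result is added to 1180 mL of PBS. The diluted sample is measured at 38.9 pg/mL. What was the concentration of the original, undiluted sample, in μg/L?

388 μg/L

Overall dilution factor = 40.05 × 5 × 10 × 4.986 = 9985.
Original = 38.9 pg/mL × 9985 = 3.88 × 10⁵ pg/mL = 388 μg/L.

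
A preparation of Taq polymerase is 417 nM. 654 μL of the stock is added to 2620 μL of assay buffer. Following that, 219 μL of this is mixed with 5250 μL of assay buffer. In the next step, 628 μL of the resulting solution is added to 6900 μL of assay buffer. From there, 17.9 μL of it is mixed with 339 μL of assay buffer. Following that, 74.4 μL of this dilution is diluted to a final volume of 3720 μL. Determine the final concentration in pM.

Overall dilution factor = 5.006 × 24.97 × 11.99 × 19.94 × 50 = 1.49 × 10⁶.
417 nM / 1.49 × 10⁶ = 2.79 × 10⁻⁴ nM = 0.279 pM.

0.279 pM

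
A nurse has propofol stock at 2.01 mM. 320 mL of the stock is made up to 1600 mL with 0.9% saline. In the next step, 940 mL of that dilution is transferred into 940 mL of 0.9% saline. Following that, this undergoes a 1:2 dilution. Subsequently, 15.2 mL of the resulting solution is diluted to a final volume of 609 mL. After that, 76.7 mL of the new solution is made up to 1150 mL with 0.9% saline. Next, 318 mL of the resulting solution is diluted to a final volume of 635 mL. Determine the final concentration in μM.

Overall dilution factor = 5 × 2 × 2 × 40.07 × 14.99 × 1.997 = 2.40 × 10⁴.
2.01 mM / 2.40 × 10⁴ = 8.38 × 10⁻⁵ mM = 0.0838 μM.

0.0838 μM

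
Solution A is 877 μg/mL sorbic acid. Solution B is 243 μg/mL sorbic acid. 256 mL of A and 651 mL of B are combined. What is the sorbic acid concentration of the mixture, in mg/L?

C_mix = (C_A·V_A + C_B·V_B)/(V_A + V_B) = (877×256 + 243×651) / 907.0 = 422 μg/mL = 422 mg/L.

422 mg/L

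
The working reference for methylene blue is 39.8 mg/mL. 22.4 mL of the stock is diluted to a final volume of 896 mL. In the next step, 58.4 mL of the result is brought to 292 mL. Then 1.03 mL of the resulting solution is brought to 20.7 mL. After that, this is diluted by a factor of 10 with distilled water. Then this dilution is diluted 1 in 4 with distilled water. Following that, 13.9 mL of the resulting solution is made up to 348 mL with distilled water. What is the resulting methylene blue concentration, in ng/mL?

9.89 ng/mL

Overall dilution factor = 40 × 5 × 20.10 × 10 × 4 × 25.04 = 4.03 × 10⁶.
39.8 mg/mL / 4.03 × 10⁶ = 9.89 × 10⁻⁶ mg/mL = 9.89 ng/mL.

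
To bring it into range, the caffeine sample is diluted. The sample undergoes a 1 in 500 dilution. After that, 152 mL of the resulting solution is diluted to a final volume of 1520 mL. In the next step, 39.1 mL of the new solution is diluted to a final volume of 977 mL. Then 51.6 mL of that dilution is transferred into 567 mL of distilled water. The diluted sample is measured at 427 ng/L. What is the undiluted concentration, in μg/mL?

Overall dilution factor = 500 × 10 × 24.99 × 11.99 = 1.50 × 10⁶.
Original = 427 ng/L × 1.50 × 10⁶ = 6.40 × 10⁸ ng/L = 640 μg/mL.

640 μg/mL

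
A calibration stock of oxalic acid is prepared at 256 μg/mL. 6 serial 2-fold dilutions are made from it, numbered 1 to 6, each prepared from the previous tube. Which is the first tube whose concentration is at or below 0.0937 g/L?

tube 2

Tube n has concentration 256 μg/mL / 2ⁿ.
Need 2ⁿ ≥ 256 μg/mL / 0.0937 g/L = 2.73, so n ≥ 1.45.
First such tube: n = 2.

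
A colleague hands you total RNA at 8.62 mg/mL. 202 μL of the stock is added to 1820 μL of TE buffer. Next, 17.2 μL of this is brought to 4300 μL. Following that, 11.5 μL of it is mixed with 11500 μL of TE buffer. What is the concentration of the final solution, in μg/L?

3.44 μg/L

Overall dilution factor = 10.01 × 250 × 1001 = 2.50 × 10⁶.
8.62 mg/mL / 2.50 × 10⁶ = 3.44 × 10⁻⁶ mg/mL = 3.44 μg/L.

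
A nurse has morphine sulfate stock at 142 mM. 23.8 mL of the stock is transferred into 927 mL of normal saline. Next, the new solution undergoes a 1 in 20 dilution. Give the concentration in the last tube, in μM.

Overall dilution factor = 39.95 × 20 = 799.
142 mM / 799 = 0.178 mM = 178 μM.

178 μM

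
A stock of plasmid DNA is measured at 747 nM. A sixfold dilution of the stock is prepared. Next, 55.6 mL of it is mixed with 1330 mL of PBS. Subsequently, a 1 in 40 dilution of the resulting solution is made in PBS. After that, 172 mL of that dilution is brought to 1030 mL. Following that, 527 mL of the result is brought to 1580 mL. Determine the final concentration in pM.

Overall dilution factor = 6 × 24.92 × 40 × 5.988 × 2.998 = 1.07 × 10⁵.
747 nM / 1.07 × 10⁵ = 6.96 × 10⁻³ nM = 6.96 pM.

6.96 pM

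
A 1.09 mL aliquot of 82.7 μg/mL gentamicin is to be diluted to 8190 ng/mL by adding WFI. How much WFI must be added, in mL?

8190 ng/mL = 8.19 μg/mL.
V₂ = C₁V₁/C₂ = 82.7 × 1.09 / 8.19 = 11.0 mL.
Diluent to add = V₂ − V₁ = 11.0 − 1.09 = 9.92 mL.

9.92 mL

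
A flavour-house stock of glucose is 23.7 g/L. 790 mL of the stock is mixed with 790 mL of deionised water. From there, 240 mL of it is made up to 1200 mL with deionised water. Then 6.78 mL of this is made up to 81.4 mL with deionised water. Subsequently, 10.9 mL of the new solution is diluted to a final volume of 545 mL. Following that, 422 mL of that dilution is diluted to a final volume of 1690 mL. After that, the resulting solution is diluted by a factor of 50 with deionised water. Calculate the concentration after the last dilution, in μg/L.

Overall dilution factor = 2 × 5 × 12.01 × 50 × 4.005 × 50 = 1.20 × 10⁶.
23.7 g/L / 1.20 × 10⁶ = 1.97 × 10⁻⁵ g/L = 19.7 μg/L.

19.7 μg/L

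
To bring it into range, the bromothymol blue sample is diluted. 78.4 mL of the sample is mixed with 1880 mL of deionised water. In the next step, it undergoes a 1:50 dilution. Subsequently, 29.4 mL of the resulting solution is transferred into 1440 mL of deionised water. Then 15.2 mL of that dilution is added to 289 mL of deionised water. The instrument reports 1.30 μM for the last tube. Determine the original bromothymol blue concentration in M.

Overall dilution factor = 24.98 × 50 × 49.98 × 20.01 = 1.25 × 10⁶.
Original = 1.30 μM × 1.25 × 10⁶ = 1.62 × 10⁶ μM = 1.62 M.

1.62 M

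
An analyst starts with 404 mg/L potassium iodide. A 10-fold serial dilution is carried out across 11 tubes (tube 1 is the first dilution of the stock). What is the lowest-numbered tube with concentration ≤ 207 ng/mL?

tube 4

Tube n has concentration 404 mg/L / 10ⁿ.
Need 10ⁿ ≥ 404 mg/L / 207 ng/mL = 1952, so n ≥ 3.29.
First such tube: n = 4.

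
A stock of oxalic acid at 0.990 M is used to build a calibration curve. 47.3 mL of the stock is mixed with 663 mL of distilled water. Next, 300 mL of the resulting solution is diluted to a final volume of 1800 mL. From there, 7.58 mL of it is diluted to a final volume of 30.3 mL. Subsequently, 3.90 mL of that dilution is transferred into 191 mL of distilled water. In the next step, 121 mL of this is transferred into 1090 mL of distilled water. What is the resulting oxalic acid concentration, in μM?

Overall dilution factor = 15.02 × 6 × 3.997 × 49.97 × 10.01 = 1.80 × 10⁵.
0.990 M / 1.80 × 10⁵ = 5.50 × 10⁻⁶ M = 5.50 μM.

5.50 μM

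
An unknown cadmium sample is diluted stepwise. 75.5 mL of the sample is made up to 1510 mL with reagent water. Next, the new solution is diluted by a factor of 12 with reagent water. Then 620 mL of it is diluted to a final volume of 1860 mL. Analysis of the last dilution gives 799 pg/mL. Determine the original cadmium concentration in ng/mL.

Overall dilution factor = 20 × 12 × 3 = 720.
Original = 799 pg/mL × 720 = 5.75 × 10⁵ pg/mL = 575 ng/mL.

575 ng/mL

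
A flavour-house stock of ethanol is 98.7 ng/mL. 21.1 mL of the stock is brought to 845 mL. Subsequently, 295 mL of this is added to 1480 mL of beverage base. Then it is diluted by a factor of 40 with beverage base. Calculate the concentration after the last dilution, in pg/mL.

Overall dilution factor = 40.05 × 6.017 × 40 = 9639.
98.7 ng/mL / 9639 = 0.0102 ng/mL = 10.2 pg/mL.

10.2 pg/mL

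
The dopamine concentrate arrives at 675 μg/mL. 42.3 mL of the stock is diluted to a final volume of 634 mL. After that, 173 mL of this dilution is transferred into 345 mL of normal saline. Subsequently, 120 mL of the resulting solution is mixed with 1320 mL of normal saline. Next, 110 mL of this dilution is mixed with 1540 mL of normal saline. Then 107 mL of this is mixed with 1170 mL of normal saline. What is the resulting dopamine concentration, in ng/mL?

Overall dilution factor = 14.99 × 2.994 × 12 × 15 × 11.93 = 9.64 × 10⁴.
675 μg/mL / 9.64 × 10⁴ = 7.00 × 10⁻³ μg/mL = 7.00 ng/mL.

7.00 ng/mL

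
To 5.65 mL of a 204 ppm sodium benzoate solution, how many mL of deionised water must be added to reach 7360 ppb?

151 mL

7360 ppb = 7.36 ppm.
V₂ = C₁V₁/C₂ = 204 × 5.65 / 7.36 = 157 mL.
Diluent to add = V₂ − V₁ = 157 − 5.65 = 151 mL.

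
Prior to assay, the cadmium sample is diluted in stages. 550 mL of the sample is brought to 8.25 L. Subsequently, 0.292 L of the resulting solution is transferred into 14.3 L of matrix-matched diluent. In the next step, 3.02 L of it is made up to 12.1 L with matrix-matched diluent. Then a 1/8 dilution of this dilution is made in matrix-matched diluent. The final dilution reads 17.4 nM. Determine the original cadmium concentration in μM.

Overall dilution factor = 15 × 49.97 × 4.007 × 8 = 2.40 × 10⁴.
Original = 17.4 nM × 2.40 × 10⁴ = 4.18 × 10⁵ nM = 418 μM.

418 μM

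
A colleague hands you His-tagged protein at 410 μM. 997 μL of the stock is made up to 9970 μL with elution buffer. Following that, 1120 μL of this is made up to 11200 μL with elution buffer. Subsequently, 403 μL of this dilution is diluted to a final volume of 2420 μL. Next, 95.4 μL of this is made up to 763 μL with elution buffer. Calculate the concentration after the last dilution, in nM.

85.4 nM

Overall dilution factor = 10 × 10 × 6.005 × 7.998 = 4803.
410 μM / 4803 = 0.0854 μM = 85.4 nM.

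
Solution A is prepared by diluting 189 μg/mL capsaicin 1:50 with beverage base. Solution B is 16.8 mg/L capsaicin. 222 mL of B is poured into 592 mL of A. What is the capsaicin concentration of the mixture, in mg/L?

7.33 mg/L

C_A = 189 μg/mL / 50 = 3.78 μg/mL.
C_B = 16.8 mg/L = 16.8 μg/mL.
C_mix = (C_A·V_A + C_B·V_B)/(V_A + V_B) = (3.78×592 + 16.8×222) / 814.0 = 7.33 μg/mL = 7.33 mg/L.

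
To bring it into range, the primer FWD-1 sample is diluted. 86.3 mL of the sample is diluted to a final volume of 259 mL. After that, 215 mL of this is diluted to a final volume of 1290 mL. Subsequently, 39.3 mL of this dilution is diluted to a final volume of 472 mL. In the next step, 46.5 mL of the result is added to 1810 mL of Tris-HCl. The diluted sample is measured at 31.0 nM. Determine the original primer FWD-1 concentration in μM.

Overall dilution factor = 3.001 × 6 × 12.01 × 39.92 = 8634.
Original = 31.0 nM × 8634 = 2.68 × 10⁵ nM = 268 μM.

268 μM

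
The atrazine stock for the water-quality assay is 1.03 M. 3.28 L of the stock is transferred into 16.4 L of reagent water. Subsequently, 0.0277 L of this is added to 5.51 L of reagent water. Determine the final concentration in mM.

0.859 mM

Overall dilution factor = 6 × 199.9 = 1200.
1.03 M / 1200 = 8.59 × 10⁻⁴ M = 0.859 mM.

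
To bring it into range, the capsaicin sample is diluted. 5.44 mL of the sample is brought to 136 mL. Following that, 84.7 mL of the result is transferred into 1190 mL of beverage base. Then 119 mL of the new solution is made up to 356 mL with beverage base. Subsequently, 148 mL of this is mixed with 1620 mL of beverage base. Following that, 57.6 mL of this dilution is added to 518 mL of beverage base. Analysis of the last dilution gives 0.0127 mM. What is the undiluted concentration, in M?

1.71 M

Overall dilution factor = 25 × 15.05 × 2.992 × 11.95 × 9.993 = 1.34 × 10⁵.
Original = 0.0127 mM × 1.34 × 10⁵ = 1706 mM = 1.71 M.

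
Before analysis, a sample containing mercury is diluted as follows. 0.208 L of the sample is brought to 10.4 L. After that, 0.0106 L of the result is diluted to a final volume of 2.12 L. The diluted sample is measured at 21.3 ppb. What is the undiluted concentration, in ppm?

213 ppm

Overall dilution factor = 50 × 200 = 1.00 × 10⁴.
Original = 21.3 ppb × 1.00 × 10⁴ = 2.13 × 10⁵ ppb = 213 ppm.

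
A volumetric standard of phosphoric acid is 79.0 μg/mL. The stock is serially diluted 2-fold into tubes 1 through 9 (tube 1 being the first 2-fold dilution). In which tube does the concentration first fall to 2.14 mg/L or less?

tube 6

Tube n has concentration 79.0 μg/mL / 2ⁿ.
Need 2ⁿ ≥ 79.0 μg/mL / 2.14 mg/L = 36.9, so n ≥ 5.21.
First such tube: n = 6.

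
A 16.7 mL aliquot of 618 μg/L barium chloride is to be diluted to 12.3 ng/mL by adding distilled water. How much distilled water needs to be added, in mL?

822 mL

12.3 ng/mL = 12.3 μg/L.
V₂ = C₁V₁/C₂ = 618 × 16.7 / 12.3 = 839 mL.
Diluent to add = V₂ − V₁ = 839 − 16.7 = 822 mL.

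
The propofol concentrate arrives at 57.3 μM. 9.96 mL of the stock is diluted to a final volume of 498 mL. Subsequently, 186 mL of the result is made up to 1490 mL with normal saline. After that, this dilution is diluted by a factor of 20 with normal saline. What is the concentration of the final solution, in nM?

Overall dilution factor = 50 × 8.011 × 20 = 8011.
57.3 μM / 8011 = 7.15 × 10⁻³ μM = 7.15 nM.

7.15 nM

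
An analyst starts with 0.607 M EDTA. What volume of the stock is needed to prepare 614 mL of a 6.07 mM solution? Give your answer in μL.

6.07 mM = 6.07 × 10⁻³ M.
V₁ = C₂V₂/C₁ = 6.07 × 10⁻³ × 614 / 0.607 = 6.14 mL = 6140 μL.

6140 μL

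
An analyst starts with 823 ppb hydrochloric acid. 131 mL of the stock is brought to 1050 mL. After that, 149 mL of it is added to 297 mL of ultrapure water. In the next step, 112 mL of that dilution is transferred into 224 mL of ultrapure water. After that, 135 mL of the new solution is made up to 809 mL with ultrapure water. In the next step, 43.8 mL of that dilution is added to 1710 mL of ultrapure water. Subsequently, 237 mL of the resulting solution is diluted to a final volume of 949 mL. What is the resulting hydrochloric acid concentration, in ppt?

Overall dilution factor = 8.015 × 2.993 × 3 × 5.993 × 40.04 × 4.004 = 6.92 × 10⁴.
823 ppb / 6.92 × 10⁴ = 0.0119 ppb = 11.9 ppt.

11.9 ppt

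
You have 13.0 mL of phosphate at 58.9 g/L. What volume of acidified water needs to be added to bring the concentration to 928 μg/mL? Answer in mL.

812 mL

928 μg/mL = 0.928 g/L.
V₂ = C₁V₁/C₂ = 58.9 × 13.0 / 0.928 = 825 mL.
Diluent to add = V₂ − V₁ = 825 − 13.0 = 812 mL.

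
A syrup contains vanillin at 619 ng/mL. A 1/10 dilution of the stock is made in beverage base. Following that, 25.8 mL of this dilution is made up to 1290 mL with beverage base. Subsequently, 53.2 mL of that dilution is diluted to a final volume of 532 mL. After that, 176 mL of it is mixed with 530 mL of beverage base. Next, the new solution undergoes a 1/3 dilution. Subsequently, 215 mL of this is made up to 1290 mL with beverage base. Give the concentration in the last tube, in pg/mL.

1.71 pg/mL

Overall dilution factor = 10 × 50 × 10 × 4.011 × 3 × 6 = 3.61 × 10⁵.
619 ng/mL / 3.61 × 10⁵ = 1.71 × 10⁻³ ng/mL = 1.71 pg/mL.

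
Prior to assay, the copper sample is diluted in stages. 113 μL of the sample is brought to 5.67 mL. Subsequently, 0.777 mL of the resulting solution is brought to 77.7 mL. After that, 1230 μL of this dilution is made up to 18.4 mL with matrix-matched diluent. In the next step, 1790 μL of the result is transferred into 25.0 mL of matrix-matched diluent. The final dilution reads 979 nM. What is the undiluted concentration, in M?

1.10 M

Overall dilution factor = 50.18 × 100 × 14.96 × 14.97 = 1.12 × 10⁶.
Original = 979 nM × 1.12 × 10⁶ = 1.10 × 10⁹ nM = 1.10 M.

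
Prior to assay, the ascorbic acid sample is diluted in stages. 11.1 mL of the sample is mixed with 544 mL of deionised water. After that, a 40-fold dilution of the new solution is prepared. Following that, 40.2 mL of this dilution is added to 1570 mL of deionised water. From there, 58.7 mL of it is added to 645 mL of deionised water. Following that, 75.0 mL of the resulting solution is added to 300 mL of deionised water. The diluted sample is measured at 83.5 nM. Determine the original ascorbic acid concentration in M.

Overall dilution factor = 50.01 × 40 × 40.05 × 11.99 × 5 = 4.80 × 10⁶.
Original = 83.5 nM × 4.80 × 10⁶ = 4.01 × 10⁸ nM = 0.401 M.

0.401 M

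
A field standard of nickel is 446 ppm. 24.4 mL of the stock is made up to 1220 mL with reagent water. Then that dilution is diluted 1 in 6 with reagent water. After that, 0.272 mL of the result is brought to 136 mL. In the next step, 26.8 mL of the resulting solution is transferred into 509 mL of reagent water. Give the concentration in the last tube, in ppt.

149 ppt

Overall dilution factor = 50 × 6 × 500 × 19.99 = 3.00 × 10⁶.
446 ppm / 3.00 × 10⁶ = 1.49 × 10⁻⁴ ppm = 149 ppt.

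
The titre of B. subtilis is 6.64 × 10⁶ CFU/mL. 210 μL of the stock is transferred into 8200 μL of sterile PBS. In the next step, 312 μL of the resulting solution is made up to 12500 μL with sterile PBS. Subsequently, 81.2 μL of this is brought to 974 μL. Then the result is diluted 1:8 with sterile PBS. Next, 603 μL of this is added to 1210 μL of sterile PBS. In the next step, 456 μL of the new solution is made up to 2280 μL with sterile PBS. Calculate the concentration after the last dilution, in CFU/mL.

Overall dilution factor = 40.05 × 40.06 × 12.00 × 8 × 3.007 × 5 = 2.31 × 10⁶.
6.64 × 10⁶ CFU/mL / 2.31 × 10⁶ = 2.87 CFU/mL.

2.87 CFU/mL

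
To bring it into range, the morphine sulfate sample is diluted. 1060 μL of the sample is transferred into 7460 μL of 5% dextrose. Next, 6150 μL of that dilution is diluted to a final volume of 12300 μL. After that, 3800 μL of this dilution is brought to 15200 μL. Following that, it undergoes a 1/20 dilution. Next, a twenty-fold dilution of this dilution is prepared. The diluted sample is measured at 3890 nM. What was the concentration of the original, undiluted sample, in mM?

100 mM

Overall dilution factor = 8.038 × 2 × 4 × 20 × 20 = 2.57 × 10⁴.
Original = 3890 nM × 2.57 × 10⁴ = 1.00 × 10⁸ nM = 100 mM.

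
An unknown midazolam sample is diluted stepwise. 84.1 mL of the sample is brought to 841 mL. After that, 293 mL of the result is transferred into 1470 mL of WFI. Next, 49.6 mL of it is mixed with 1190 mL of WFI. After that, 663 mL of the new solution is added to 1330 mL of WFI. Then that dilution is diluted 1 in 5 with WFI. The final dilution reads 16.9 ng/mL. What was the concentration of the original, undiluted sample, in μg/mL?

Overall dilution factor = 10 × 6.017 × 24.99 × 3.006 × 5 = 2.26 × 10⁴.
Original = 16.9 ng/mL × 2.26 × 10⁴ = 3.82 × 10⁵ ng/mL = 382 μg/mL.

382 μg/mL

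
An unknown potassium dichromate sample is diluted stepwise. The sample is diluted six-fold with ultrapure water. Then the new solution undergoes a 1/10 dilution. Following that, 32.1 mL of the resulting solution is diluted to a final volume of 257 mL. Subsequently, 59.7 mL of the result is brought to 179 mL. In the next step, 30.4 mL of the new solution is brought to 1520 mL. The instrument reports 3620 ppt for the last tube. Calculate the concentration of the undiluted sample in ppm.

261 ppm

Overall dilution factor = 6 × 10 × 8.006 × 2.998 × 50 = 7.20 × 10⁴.
Original = 3620 ppt × 7.20 × 10⁴ = 2.61 × 10⁸ ppt = 261 ppm.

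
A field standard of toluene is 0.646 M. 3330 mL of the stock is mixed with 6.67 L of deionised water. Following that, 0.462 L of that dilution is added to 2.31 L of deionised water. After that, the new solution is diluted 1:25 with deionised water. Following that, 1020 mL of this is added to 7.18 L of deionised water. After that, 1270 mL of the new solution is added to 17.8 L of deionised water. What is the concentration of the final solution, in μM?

Overall dilution factor = 3.003 × 6 × 25 × 8.039 × 15.02 = 5.44 × 10⁴.
0.646 M / 5.44 × 10⁴ = 1.19 × 10⁻⁵ M = 11.9 μM.

11.9 μM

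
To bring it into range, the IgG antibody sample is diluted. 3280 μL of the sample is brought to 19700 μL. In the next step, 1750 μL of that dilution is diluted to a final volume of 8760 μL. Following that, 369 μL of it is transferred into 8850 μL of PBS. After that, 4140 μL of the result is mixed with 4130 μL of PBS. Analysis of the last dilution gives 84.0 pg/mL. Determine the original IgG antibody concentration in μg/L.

126 μg/L

Overall dilution factor = 6.006 × 5.006 × 24.98 × 1.998 = 1500.
Original = 84.0 pg/mL × 1500 = 1.26 × 10⁵ pg/mL = 126 μg/L.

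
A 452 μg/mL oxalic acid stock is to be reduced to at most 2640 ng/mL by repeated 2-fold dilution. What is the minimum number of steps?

8

Need 2ⁿ ≥ 171, so n ≥ log(171)/log(2) = 7.42.
Minimum whole steps: n = 8.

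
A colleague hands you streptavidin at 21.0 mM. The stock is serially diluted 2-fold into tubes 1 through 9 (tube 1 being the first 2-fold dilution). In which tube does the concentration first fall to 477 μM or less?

tube 6

Tube n has concentration 21.0 mM / 2ⁿ.
Need 2ⁿ ≥ 21.0 mM / 477 μM = 44.0, so n ≥ 5.46.
First such tube: n = 6.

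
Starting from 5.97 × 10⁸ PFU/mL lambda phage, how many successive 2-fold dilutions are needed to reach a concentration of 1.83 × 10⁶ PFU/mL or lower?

Need 2ⁿ ≥ 326, so n ≥ log(326)/log(2) = 8.35.
Minimum whole steps: n = 9.

9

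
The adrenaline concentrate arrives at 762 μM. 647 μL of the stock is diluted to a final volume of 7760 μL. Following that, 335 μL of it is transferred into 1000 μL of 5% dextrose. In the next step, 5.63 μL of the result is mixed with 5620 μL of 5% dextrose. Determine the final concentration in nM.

16.0 nM

Overall dilution factor = 11.99 × 3.985 × 999.2 = 4.78 × 10⁴.
762 μM / 4.78 × 10⁴ = 0.0160 μM = 16.0 nM.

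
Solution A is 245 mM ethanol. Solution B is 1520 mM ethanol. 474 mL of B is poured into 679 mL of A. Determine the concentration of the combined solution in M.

0.769 M

C_mix = (C_A·V_A + C_B·V_B)/(V_A + V_B) = (245×679 + 1520×474) / 1153 = 769 mM = 0.769 M.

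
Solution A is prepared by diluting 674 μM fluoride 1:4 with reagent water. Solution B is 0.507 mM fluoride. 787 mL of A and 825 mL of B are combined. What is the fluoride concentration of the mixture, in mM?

C_A = 674 μM / 4 = 168 μM.
C_B = 0.507 mM = 507 μM.
C_mix = (C_A·V_A + C_B·V_B)/(V_A + V_B) = (168×787 + 507×825) / 1612 = 342 μM = 0.342 mM.

0.342 mM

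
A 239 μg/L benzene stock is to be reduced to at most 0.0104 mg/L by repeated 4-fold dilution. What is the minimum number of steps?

Need 4ⁿ ≥ 23.0, so n ≥ log(23.0)/log(4) = 2.26.
Minimum whole steps: n = 3.

3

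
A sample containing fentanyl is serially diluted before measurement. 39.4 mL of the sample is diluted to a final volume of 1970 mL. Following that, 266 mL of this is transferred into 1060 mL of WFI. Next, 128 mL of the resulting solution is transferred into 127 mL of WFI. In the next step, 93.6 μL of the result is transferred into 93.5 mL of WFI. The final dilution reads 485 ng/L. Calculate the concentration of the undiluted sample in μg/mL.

241 μg/mL

Overall dilution factor = 50 × 4.985 × 1.992 × 999.9 = 4.97 × 10⁵.
Original = 485 ng/L × 4.97 × 10⁵ = 2.41 × 10⁸ ng/L = 241 μg/mL.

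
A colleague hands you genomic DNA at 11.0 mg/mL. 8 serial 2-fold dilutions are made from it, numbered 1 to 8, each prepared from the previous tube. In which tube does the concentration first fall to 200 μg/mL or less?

Tube n has concentration 11.0 mg/mL / 2ⁿ.
Need 2ⁿ ≥ 11.0 mg/mL / 200 μg/mL = 55.0, so n ≥ 5.78.
First such tube: n = 6.

tube 6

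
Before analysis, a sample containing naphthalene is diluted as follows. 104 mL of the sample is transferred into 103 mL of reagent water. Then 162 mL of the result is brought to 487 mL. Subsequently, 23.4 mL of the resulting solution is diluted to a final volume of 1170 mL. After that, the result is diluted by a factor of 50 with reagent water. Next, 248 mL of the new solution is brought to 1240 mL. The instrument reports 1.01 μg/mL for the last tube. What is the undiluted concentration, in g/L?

Overall dilution factor = 1.990 × 3.006 × 50 × 50 × 5 = 7.48 × 10⁴.
Original = 1.01 μg/mL × 7.48 × 10⁴ = 7.55 × 10⁴ μg/mL = 75.5 g/L.

75.5 g/L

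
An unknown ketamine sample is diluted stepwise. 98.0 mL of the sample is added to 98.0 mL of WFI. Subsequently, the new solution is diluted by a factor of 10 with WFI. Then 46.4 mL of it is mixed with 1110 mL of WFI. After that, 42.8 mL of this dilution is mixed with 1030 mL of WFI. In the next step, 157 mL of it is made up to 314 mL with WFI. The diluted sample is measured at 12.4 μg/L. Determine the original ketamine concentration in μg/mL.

310 μg/mL

Overall dilution factor = 2 × 10 × 24.92 × 25.07 × 2 = 2.50 × 10⁴.
Original = 12.4 μg/L × 2.50 × 10⁴ = 3.10 × 10⁵ μg/L = 310 μg/mL.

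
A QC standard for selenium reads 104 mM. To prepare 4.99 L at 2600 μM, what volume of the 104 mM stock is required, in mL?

125 mL

2600 μM = 2.60 mM.
V₁ = C₂V₂/C₁ = 2.60 × 4.99 / 104 = 0.125 L = 125 mL.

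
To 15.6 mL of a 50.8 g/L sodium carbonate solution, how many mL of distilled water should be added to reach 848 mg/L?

919 mL

848 mg/L = 0.848 g/L.
V₂ = C₁V₁/C₂ = 50.8 × 15.6 / 0.848 = 935 mL.
Diluent to add = V₂ − V₁ = 935 − 15.6 = 919 mL.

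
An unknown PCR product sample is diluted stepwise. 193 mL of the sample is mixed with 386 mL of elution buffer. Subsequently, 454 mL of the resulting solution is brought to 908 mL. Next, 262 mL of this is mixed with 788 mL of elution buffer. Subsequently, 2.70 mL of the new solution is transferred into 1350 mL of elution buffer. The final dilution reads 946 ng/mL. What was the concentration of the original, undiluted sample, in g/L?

11.4 g/L

Overall dilution factor = 3 × 2 × 4.008 × 501 = 1.20 × 10⁴.
Original = 946 ng/mL × 1.20 × 10⁴ = 1.14 × 10⁷ ng/mL = 11.4 g/L.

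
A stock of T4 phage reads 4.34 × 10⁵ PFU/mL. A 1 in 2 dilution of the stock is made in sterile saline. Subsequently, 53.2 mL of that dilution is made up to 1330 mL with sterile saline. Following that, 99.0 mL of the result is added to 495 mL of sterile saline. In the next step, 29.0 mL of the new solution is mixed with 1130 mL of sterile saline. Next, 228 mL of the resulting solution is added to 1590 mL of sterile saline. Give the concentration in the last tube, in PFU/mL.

4.54 PFU/mL

Overall dilution factor = 2 × 25 × 6 × 39.97 × 7.974 = 9.56 × 10⁴.
4.34 × 10⁵ PFU/mL / 9.56 × 10⁴ = 4.54 PFU/mL.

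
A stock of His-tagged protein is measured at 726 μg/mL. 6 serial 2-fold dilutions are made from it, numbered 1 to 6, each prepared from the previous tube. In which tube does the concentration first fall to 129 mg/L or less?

Tube n has concentration 726 μg/mL / 2ⁿ.
Need 2ⁿ ≥ 726 μg/mL / 129 mg/L = 5.63, so n ≥ 2.49.
First such tube: n = 3.

tube 3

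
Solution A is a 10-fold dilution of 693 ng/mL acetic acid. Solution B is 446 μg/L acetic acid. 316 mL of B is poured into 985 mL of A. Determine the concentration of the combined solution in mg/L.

0.161 mg/L

C_A = 693 ng/mL / 10 = 69.3 ng/mL.
C_B = 446 μg/L = 446 ng/mL.
C_mix = (C_A·V_A + C_B·V_B)/(V_A + V_B) = (69.3×985 + 446×316) / 1301 = 161 ng/mL = 0.161 mg/L.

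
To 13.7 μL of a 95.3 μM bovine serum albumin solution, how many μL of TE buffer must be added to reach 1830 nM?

700 μL

1830 nM = 1.83 μM.
V₂ = C₁V₁/C₂ = 95.3 × 13.7 / 1.83 = 713 μL.
Diluent to add = V₂ − V₁ = 713 − 13.7 = 700 μL.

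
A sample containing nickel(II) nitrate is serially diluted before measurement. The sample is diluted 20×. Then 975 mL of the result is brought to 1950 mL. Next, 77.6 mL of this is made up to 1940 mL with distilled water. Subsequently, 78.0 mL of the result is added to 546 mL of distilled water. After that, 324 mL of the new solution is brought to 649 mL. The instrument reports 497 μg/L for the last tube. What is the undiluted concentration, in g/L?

Overall dilution factor = 20 × 2 × 25 × 8 × 2.003 = 1.60 × 10⁴.
Original = 497 μg/L × 1.60 × 10⁴ = 7.96 × 10⁶ μg/L = 7.96 g/L.

7.96 g/L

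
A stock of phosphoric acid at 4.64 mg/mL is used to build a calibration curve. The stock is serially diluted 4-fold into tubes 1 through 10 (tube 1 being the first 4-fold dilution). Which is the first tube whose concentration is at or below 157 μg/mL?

Tube n has concentration 4.64 mg/mL / 4ⁿ.
Need 4ⁿ ≥ 4.64 mg/mL / 157 μg/mL = 29.6, so n ≥ 2.44.
First such tube: n = 3.

tube 3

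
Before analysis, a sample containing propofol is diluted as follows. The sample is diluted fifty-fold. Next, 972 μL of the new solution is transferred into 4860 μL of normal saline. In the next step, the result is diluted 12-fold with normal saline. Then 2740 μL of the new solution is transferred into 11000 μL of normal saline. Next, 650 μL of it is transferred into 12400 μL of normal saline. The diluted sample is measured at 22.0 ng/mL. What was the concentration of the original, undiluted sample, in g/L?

Overall dilution factor = 50 × 6 × 12 × 5.015 × 20.08 = 3.62 × 10⁵.
Original = 22.0 ng/mL × 3.62 × 10⁵ = 7.97 × 10⁶ ng/mL = 7.97 g/L.

7.97 g/L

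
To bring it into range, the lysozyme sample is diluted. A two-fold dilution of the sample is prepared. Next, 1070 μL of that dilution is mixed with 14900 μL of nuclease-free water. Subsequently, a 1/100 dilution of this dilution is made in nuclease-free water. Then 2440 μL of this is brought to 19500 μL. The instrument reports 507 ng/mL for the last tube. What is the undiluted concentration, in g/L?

12.1 g/L

Overall dilution factor = 2 × 14.93 × 100 × 7.992 = 2.39 × 10⁴.
Original = 507 ng/mL × 2.39 × 10⁴ = 1.21 × 10⁷ ng/mL = 12.1 g/L.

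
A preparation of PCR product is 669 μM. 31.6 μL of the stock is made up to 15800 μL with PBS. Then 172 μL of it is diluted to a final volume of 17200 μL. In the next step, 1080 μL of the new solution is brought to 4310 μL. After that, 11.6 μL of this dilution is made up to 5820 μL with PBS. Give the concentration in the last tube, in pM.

6.68 pM

Overall dilution factor = 500 × 100 × 3.991 × 501.7 = 1.00 × 10⁸.
669 μM / 1.00 × 10⁸ = 6.68 × 10⁻⁶ μM = 6.68 pM.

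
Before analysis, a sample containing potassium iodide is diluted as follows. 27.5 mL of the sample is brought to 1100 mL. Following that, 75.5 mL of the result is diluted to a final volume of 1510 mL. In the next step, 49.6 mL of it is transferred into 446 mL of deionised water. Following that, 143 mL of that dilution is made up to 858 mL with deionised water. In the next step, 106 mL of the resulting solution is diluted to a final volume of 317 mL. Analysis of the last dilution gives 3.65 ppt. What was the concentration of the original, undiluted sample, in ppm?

Overall dilution factor = 40 × 20 × 9.992 × 6 × 2.991 = 1.43 × 10⁵.
Original = 3.65 ppt × 1.43 × 10⁵ = 5.24 × 10⁵ ppt = 0.524 ppm.

0.524 ppm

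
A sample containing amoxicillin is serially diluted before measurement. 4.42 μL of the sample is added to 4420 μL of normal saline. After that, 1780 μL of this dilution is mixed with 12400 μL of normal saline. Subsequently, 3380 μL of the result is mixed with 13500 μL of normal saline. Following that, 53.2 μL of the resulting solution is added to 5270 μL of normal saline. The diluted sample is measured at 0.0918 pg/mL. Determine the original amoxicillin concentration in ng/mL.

Overall dilution factor = 1001 × 7.966 × 4.994 × 100.1 = 3.98 × 10⁶.
Original = 0.0918 pg/mL × 3.98 × 10⁶ = 3.66 × 10⁵ pg/mL = 366 ng/mL.

366 ng/mL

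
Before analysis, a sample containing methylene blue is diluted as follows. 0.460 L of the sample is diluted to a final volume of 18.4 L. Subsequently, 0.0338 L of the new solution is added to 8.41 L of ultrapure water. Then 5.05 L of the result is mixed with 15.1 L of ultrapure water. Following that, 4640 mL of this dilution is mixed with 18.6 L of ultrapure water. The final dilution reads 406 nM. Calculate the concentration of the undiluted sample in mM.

81.1 mM

Overall dilution factor = 40 × 249.8 × 3.990 × 5.009 = 2.00 × 10⁵.
Original = 406 nM × 2.00 × 10⁵ = 8.11 × 10⁷ nM = 81.1 mM.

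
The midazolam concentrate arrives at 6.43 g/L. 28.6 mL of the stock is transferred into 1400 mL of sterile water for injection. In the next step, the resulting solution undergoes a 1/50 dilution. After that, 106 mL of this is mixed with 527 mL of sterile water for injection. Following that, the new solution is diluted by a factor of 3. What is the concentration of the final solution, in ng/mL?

144 ng/mL

Overall dilution factor = 49.95 × 50 × 5.972 × 3 = 4.47 × 10⁴.
6.43 g/L / 4.47 × 10⁴ = 1.44 × 10⁻⁴ g/L = 144 ng/mL.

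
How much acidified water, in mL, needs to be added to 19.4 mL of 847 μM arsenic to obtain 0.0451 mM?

0.0451 mM = 45.1 μM.
V₂ = C₁V₁/C₂ = 847 × 19.4 / 45.1 = 364 mL.
Diluent to add = V₂ − V₁ = 364 − 19.4 = 345 mL.

345 mL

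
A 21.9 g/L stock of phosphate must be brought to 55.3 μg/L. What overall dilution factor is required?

3.96 × 10⁵

Factor = C₀/C_target = 21.9 g/L / 55.3 μg/L = 3.96 × 10⁵.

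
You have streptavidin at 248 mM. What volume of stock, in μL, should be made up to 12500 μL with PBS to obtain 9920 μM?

500 μL

9920 μM = 9.92 mM.
V₁ = C₂V₂/C₁ = 9.92 × 12500 / 248 = 500 μL.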